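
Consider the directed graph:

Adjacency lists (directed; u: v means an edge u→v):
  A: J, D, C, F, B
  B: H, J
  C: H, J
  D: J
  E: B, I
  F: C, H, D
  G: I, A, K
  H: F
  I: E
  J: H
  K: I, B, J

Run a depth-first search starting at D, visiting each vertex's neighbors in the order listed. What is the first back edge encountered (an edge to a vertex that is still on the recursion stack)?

C->H

DFS from D (visiting each vertex's neighbors in the order listed); mark gray on enter, black on exit:
D gray
  J gray
    H gray
      F gray
        C gray
          C→H: H is gray → back edge
First back edge: C → H.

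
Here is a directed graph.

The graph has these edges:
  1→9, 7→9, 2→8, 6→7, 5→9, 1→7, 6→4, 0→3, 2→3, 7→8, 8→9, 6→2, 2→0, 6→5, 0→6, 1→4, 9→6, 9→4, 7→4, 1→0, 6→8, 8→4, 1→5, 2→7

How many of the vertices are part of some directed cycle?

7

A vertex is on a directed cycle iff it belongs to a strongly connected component of size ≥ 2 (or has a self-loop).
The vertices on cycles are {0, 2, 5, 6, 7, 8, 9} — 7 in total.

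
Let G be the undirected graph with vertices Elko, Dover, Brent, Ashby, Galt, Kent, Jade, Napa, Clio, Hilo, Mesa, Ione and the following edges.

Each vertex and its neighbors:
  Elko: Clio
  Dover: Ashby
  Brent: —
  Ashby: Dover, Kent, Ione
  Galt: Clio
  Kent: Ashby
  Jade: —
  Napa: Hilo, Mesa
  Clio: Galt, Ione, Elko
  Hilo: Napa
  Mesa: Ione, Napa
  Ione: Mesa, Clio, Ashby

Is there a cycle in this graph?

DFS, tracking each vertex's parent; an edge to a visited non-parent vertex closes a cycle.
Start from Elko:
visit Elko (parent –)
  visit Clio (parent Elko)
    visit Galt (parent Clio)
      Galt–Clio: parent, skip
    visit Ione (parent Clio)
      visit Mesa (parent Ione)
        Mesa–Ione: parent, skip
        visit Napa (parent Mesa)
          visit Hilo (parent Napa)
            Hilo–Napa: parent, skip
          Napa–Mesa: parent, skip
      Ione–Clio: parent, skip
      visit Ashby (parent Ione)
        visit Dover (parent Ashby)
          Dover–Ashby: parent, skip
        visit Kent (parent Ashby)
          Kent–Ashby: parent, skip
        Ashby–Ione: parent, skip
    Clio–Elko: parent, skip
visit Brent (parent –)
visit Jade (parent –)
No non-parent visited neighbor found — the graph is a forest.

No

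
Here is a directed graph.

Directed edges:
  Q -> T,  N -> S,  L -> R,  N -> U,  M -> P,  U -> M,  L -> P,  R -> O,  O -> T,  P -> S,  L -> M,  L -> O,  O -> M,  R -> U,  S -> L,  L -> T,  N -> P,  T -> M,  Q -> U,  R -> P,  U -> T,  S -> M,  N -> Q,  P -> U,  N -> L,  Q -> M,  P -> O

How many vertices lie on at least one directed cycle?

8

A vertex is on a directed cycle iff it belongs to a strongly connected component of size ≥ 2 (or has a self-loop).
The vertices on cycles are {L, M, O, P, R, S, T, U} — 8 in total.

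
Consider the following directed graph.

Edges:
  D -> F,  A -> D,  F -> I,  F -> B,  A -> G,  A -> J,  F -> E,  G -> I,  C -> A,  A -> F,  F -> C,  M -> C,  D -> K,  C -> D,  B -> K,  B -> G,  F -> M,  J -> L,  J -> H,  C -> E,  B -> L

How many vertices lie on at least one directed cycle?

5

A vertex is on a directed cycle iff it belongs to a strongly connected component of size ≥ 2 (or has a self-loop).
The vertices on cycles are {A, C, D, F, M} — 5 in total.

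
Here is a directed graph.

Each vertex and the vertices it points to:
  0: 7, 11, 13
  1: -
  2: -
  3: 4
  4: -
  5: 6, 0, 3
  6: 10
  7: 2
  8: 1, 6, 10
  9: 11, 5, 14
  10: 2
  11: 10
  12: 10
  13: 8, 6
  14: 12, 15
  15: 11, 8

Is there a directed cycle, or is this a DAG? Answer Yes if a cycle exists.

No

DFS with white/gray/black marking, starting from 13:
13 gray
  8 gray
    1 gray
    1 black
    6 gray
      10 gray
        2 gray
        2 black
      10 black
    6 black
    8→10: 10 black — skip
  8 black
  13→6: 6 black — skip
13 black
0 gray
  7 gray
    7→2: 2 black — skip
  7 black
  11 gray
    11→10: 10 black — skip
  11 black
  0→13: 13 black — skip
0 black
3 gray
  4 gray
  4 black
3 black
5 gray
  5→6: 6 black — skip
  5→0: 0 black — skip
  5→3: 3 black — skip
5 black
9 gray
  9→11: 11 black — skip
  9→5: 5 black — skip
  14 gray
    12 gray
      12→10: 10 black — skip
    12 black
    15 gray
      15→11: 11 black — skip
      15→8: 8 black — skip
    15 black
  14 black
9 black
Every edge goes to a white or black vertex — no back edge, so the graph is acyclic.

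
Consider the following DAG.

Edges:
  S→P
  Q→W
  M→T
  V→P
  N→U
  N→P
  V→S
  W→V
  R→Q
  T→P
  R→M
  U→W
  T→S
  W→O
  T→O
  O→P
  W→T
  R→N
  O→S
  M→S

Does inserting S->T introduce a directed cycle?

Adding S→T creates a cycle iff T can already reach S.
Path from T: T → S.
So T → … → S → T is a cycle.

Yes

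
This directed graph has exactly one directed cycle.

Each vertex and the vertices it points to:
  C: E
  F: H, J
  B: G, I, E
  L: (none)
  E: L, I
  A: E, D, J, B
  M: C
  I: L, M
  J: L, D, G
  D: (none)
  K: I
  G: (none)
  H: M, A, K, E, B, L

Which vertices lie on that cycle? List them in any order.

C, E, I, M

DFS with gray/black marking from M:
M gray
  C gray
    E gray
      L gray
      L black
      I gray
        I→L: L black — skip
        I→M: M is gray → back edge
Back edge closes the cycle M → C → E → I → M; its vertices are {C, E, I, M}.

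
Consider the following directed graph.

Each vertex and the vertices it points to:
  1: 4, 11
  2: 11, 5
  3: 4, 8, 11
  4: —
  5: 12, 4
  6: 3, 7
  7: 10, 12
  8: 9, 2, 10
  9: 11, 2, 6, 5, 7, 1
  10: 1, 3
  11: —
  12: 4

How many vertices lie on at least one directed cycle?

A vertex is on a directed cycle iff it belongs to a strongly connected component of size ≥ 2 (or has a self-loop).
The vertices on cycles are {3, 6, 7, 8, 9, 10} — 6 in total.

6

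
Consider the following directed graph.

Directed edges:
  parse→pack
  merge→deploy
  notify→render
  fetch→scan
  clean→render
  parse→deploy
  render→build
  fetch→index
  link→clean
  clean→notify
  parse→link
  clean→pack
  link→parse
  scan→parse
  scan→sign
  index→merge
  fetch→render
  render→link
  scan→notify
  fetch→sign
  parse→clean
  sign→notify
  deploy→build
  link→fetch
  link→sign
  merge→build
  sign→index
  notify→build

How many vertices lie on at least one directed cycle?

A vertex is on a directed cycle iff it belongs to a strongly connected component of size ≥ 2 (or has a self-loop).
The vertices on cycles are {link, scan, sign, clean, fetch, parse, notify, render} — 8 in total.

8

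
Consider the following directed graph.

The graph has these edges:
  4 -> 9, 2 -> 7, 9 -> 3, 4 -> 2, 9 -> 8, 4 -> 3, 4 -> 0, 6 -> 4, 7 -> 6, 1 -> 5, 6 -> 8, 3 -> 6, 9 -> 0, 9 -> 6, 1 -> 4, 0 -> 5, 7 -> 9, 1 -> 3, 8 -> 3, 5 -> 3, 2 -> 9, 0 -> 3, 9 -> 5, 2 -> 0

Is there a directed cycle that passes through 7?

7 is on a cycle iff 7 can reach itself via ≥1 edge.
7 → 6 → 4 → 2 → 7 — yes.

Yes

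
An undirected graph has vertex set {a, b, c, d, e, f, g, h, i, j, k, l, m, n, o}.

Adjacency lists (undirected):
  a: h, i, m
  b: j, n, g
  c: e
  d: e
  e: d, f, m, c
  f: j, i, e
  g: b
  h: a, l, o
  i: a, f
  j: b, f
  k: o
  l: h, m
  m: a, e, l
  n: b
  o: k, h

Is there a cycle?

Yes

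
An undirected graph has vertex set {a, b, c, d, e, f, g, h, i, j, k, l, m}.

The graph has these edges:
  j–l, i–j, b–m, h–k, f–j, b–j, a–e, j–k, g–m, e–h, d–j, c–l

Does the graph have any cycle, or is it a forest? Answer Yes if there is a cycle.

DFS, tracking each vertex's parent; an edge to a visited non-parent vertex closes a cycle.
Start from i:
visit i (parent –)
  visit j (parent i)
    visit k (parent j)
      visit h (parent k)
        h–k: parent, skip
        visit e (parent h)
          visit a (parent e)
            a–e: parent, skip
          e–h: parent, skip
      k–j: parent, skip
    j–i: parent, skip
    visit l (parent j)
      l–j: parent, skip
      visit c (parent l)
        c–l: parent, skip
    visit d (parent j)
      d–j: parent, skip
    visit f (parent j)
      f–j: parent, skip
    visit b (parent j)
      b–j: parent, skip
      visit m (parent b)
        visit g (parent m)
          g–m: parent, skip
        m–b: parent, skip
No non-parent visited neighbor found — the graph is a forest.

No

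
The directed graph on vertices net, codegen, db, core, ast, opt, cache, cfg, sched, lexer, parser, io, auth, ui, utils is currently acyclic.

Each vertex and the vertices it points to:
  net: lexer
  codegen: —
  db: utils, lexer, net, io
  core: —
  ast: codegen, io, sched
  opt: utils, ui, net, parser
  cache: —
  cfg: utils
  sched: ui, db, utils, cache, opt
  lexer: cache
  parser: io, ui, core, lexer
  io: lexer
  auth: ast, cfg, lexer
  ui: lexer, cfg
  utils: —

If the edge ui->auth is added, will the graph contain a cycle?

Adding ui→auth creates a cycle iff auth can already reach ui.
Path from auth: auth → ast → sched → ui.
So auth → … → ui → auth is a cycle.

Yes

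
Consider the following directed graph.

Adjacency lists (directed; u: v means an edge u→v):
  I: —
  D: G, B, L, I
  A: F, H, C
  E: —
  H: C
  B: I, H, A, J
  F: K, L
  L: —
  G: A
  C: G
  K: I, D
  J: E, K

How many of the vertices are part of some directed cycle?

9

A vertex is on a directed cycle iff it belongs to a strongly connected component of size ≥ 2 (or has a self-loop).
The vertices on cycles are {A, B, C, D, F, G, H, J, K} — 9 in total.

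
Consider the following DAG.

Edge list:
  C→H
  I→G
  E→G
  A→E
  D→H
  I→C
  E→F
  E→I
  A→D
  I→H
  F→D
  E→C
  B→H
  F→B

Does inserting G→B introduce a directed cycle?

No

Adding G→B creates a cycle iff B can already reach G.
Explore from B: no path reaches G. The graph stays acyclic.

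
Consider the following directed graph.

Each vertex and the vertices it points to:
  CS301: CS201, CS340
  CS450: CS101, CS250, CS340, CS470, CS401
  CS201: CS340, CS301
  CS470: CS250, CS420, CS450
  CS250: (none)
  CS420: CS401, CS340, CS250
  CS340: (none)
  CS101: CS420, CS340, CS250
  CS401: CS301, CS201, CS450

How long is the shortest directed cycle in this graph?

2

For each vertex v, BFS finds the shortest path from v back to v.
The shortest such closed walk is CS401 → CS450 → CS401, length 2.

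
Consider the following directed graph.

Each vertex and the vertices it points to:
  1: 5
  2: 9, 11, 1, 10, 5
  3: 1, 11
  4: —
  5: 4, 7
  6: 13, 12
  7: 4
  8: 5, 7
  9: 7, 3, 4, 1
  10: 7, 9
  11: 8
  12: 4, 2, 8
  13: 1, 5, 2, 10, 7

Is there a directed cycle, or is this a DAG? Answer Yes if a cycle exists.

No

DFS with white/gray/black marking, starting from 13:
13 gray
  1 gray
    5 gray
      4 gray
      4 black
      7 gray
        7→4: 4 black — skip
      7 black
    5 black
  1 black
  13→5: 5 black — skip
  2 gray
    9 gray
      9→7: 7 black — skip
      3 gray
        3→1: 1 black — skip
        11 gray
          8 gray
            8→5: 5 black — skip
            8→7: 7 black — skip
          8 black
        11 black
      3 black
      9→4: 4 black — skip
      9→1: 1 black — skip
    9 black
    2→11: 11 black — skip
    2→1: 1 black — skip
    10 gray
      10→7: 7 black — skip
      10→9: 9 black — skip
    10 black
    2→5: 5 black — skip
  2 black
  13→10: 10 black — skip
  13→7: 7 black — skip
13 black
6 gray
  6→13: 13 black — skip
  12 gray
    12→4: 4 black — skip
    12→2: 2 black — skip
    12→8: 8 black — skip
  12 black
6 black
Every edge goes to a white or black vertex — no back edge, so the graph is acyclic.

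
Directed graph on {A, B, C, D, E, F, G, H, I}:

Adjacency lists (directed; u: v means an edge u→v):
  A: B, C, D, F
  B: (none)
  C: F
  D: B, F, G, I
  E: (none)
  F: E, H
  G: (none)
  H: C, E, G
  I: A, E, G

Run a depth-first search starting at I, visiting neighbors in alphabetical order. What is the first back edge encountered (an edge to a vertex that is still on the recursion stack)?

H→C

DFS from I (visiting neighbors in alphabetical order); mark gray on enter, black on exit:
I gray
  A gray
    B gray
    B black
    C gray
      F gray
        E gray
        E black
        H gray
          H→C: C is gray → back edge
First back edge: H → C.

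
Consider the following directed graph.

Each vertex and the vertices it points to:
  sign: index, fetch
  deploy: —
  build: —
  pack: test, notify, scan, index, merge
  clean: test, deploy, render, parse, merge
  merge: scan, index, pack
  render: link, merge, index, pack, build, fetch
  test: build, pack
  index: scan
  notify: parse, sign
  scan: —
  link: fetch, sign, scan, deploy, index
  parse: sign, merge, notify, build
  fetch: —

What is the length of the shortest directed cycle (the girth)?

2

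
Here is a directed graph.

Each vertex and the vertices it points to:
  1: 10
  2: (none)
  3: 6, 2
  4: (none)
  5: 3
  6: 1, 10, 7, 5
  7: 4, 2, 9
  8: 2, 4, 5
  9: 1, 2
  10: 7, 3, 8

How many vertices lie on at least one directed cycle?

A vertex is on a directed cycle iff it belongs to a strongly connected component of size ≥ 2 (or has a self-loop).
The vertices on cycles are {1, 3, 5, 6, 7, 8, 9, 10} — 8 in total.

8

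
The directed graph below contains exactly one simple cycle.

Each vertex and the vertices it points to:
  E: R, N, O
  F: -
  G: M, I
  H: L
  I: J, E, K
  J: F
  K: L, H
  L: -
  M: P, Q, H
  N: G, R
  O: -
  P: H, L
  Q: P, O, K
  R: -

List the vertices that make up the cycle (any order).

E, G, I, N

DFS with gray/black marking from G:
G gray
  M gray
    P gray
      H gray
        L gray
        L black
      H black
      P→L: L black — skip
    P black
    Q gray
      Q→P: P black — skip
      O gray
      O black
      K gray
        K→L: L black — skip
        K→H: H black — skip
      K black
    Q black
    M→H: H black — skip
  M black
  I gray
    J gray
      F gray
      F black
    J black
    E gray
      R gray
      R black
      N gray
        N→G: G is gray → back edge
Back edge closes the cycle G → I → E → N → G; its vertices are {E, G, I, N}.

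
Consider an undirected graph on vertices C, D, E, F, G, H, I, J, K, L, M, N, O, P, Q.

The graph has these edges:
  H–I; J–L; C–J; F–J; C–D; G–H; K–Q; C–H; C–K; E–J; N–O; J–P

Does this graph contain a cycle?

No

DFS, tracking each vertex's parent; an edge to a visited non-parent vertex closes a cycle.
Start from O:
visit O (parent –)
  visit N (parent O)
    N–O: parent, skip
visit C (parent –)
  visit H (parent C)
    visit G (parent H)
      G–H: parent, skip
    H–C: parent, skip
    visit I (parent H)
      I–H: parent, skip
  visit D (parent C)
    D–C: parent, skip
  visit J (parent C)
    visit P (parent J)
      P–J: parent, skip
    visit L (parent J)
      L–J: parent, skip
    J–C: parent, skip
    visit E (parent J)
      E–J: parent, skip
    visit F (parent J)
      F–J: parent, skip
  visit K (parent C)
    K–C: parent, skip
    visit Q (parent K)
      Q–K: parent, skip
visit M (parent –)
No non-parent visited neighbor found — the graph is a forest.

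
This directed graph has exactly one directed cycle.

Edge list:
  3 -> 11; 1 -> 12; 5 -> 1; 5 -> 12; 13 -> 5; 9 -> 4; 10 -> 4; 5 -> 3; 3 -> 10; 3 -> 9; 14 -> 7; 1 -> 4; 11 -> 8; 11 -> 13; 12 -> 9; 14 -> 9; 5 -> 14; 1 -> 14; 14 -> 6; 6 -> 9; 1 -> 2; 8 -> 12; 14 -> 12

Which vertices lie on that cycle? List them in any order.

DFS with gray/black marking from 3:
3 gray
  11 gray
    13 gray
      5 gray
        12 gray
          9 gray
            4 gray
            4 black
          9 black
        12 black
        1 gray
          2 gray
          2 black
          1→4: 4 black — skip
          14 gray
            7 gray
            7 black
            14→12: 12 black — skip
            6 gray
              6→9: 9 black — skip
            6 black
            14→9: 9 black — skip
          14 black
          1→12: 12 black — skip
        1 black
        5→3: 3 is gray → back edge
Back edge closes the cycle 3 → 11 → 13 → 5 → 3; its vertices are {3, 5, 11, 13}.

3, 5, 11, 13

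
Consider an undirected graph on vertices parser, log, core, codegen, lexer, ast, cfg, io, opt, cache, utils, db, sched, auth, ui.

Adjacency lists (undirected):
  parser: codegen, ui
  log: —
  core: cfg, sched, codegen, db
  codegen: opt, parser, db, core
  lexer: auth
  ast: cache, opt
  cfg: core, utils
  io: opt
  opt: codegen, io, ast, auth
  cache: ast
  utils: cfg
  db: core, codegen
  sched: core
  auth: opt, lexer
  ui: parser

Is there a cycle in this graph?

DFS, tracking each vertex's parent; an edge to a visited non-parent vertex closes a cycle.
Start from log:
visit log (parent –)
visit parser (parent –)
  visit codegen (parent parser)
    visit opt (parent codegen)
      opt–codegen: parent, skip
      visit io (parent opt)
        io–opt: parent, skip
      visit ast (parent opt)
        visit cache (parent ast)
          cache–ast: parent, skip
        ast–opt: parent, skip
      visit auth (parent opt)
        auth–opt: parent, skip
        visit lexer (parent auth)
          lexer–auth: parent, skip
    codegen–parser: parent, skip
    visit db (parent codegen)
      visit core (parent db)
        visit cfg (parent core)
          cfg–core: parent, skip
          visit utils (parent cfg)
            utils–cfg: parent, skip
        visit sched (parent core)
          sched–core: parent, skip
        core–codegen: codegen visited and ≠ parent → cycle
Cycle: codegen – db – core – codegen.

Yes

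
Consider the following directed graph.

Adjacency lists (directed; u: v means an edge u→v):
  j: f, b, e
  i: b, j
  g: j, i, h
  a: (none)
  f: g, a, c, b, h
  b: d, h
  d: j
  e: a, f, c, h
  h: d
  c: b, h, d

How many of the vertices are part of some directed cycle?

A vertex is on a directed cycle iff it belongs to a strongly connected component of size ≥ 2 (or has a self-loop).
The vertices on cycles are {b, c, d, e, f, g, h, i, j} — 9 in total.

9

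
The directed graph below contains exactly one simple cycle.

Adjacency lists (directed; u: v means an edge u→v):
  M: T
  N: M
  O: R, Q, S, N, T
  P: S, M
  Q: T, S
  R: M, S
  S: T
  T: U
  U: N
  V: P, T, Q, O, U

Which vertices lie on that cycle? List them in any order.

DFS with gray/black marking from U:
U gray
  N gray
    M gray
      T gray
        T→U: U is gray → back edge
Back edge closes the cycle U → N → M → T → U; its vertices are {M, N, T, U}.

M, N, T, U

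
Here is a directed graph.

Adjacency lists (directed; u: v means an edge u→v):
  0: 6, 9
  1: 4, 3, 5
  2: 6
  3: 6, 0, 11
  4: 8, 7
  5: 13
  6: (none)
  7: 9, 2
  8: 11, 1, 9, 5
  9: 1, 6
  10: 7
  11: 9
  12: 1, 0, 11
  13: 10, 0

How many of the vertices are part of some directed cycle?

A vertex is on a directed cycle iff it belongs to a strongly connected component of size ≥ 2 (or has a self-loop).
The vertices on cycles are {0, 1, 3, 4, 5, 7, 8, 9, 10, 11, 13} — 11 in total.

11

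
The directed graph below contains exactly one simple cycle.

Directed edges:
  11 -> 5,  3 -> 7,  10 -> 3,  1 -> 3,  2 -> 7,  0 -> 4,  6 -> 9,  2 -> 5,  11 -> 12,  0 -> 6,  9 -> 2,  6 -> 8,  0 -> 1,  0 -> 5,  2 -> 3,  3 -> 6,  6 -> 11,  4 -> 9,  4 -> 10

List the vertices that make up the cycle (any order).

2, 3, 6, 9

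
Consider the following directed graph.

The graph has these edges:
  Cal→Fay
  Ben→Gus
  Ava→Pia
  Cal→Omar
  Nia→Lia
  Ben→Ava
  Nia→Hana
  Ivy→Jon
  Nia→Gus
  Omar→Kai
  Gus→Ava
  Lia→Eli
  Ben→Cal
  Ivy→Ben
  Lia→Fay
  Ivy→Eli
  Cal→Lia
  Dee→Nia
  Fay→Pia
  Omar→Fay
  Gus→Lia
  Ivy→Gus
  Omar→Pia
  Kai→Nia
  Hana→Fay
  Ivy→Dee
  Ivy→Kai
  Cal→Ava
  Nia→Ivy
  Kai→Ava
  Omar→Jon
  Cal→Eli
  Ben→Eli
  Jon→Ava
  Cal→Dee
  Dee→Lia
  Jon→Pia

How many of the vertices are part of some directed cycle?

A vertex is on a directed cycle iff it belongs to a strongly connected component of size ≥ 2 (or has a self-loop).
The vertices on cycles are {Ben, Cal, Dee, Ivy, Kai, Nia, Omar} — 7 in total.

7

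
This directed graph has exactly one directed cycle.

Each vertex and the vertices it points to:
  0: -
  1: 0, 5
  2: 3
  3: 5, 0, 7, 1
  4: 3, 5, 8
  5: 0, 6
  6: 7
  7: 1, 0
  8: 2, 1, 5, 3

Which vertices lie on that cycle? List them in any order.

1, 5, 6, 7

DFS with gray/black marking from 5:
5 gray
  0 gray
  0 black
  6 gray
    7 gray
      1 gray
        1→0: 0 black — skip
        1→5: 5 is gray → back edge
Back edge closes the cycle 5 → 6 → 7 → 1 → 5; its vertices are {1, 5, 6, 7}.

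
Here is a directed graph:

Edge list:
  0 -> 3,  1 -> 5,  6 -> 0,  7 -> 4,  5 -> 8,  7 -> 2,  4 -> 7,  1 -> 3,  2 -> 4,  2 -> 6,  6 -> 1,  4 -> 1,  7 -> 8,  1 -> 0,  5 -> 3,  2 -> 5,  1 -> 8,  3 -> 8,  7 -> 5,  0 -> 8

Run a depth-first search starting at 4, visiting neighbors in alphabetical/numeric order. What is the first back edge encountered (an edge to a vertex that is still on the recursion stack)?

DFS from 4 (visiting neighbors in alphabetical/numeric order); mark gray on enter, black on exit:
4 gray
  1 gray
    0 gray
      3 gray
        8 gray
        8 black
      3 black
      0→8: 8 black — skip
    0 black
    1→3: 3 black — skip
    5 gray
      5→3: 3 black — skip
      5→8: 8 black — skip
    5 black
    1→8: 8 black — skip
  1 black
  7 gray
    2 gray
      2→4: 4 is gray → back edge
First back edge: 2 → 4.

2->4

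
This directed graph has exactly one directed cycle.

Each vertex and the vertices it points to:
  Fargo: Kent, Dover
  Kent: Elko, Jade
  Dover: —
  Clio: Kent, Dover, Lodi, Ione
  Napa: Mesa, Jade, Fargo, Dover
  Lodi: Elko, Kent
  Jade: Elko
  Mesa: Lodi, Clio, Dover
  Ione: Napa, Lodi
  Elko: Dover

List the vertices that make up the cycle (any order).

Clio, Ione, Mesa, Napa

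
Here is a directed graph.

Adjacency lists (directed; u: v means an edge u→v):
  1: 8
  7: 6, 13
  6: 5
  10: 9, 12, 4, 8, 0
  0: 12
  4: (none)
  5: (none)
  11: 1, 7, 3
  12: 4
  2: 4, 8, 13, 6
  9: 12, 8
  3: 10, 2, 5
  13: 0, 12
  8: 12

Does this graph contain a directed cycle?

No

DFS with white/gray/black marking, starting from 3:
3 gray
  10 gray
    9 gray
      12 gray
        4 gray
        4 black
      12 black
      8 gray
        8→12: 12 black — skip
      8 black
    9 black
    10→12: 12 black — skip
    10→4: 4 black — skip
    10→8: 8 black — skip
    0 gray
      0→12: 12 black — skip
    0 black
  10 black
  2 gray
    2→4: 4 black — skip
    2→8: 8 black — skip
    13 gray
      13→0: 0 black — skip
      13→12: 12 black — skip
    13 black
    6 gray
      5 gray
      5 black
    6 black
  2 black
  3→5: 5 black — skip
3 black
1 gray
  1→8: 8 black — skip
1 black
7 gray
  7→6: 6 black — skip
  7→13: 13 black — skip
7 black
11 gray
  11→1: 1 black — skip
  11→7: 7 black — skip
  11→3: 3 black — skip
11 black
Every edge goes to a white or black vertex — no back edge, so the graph is acyclic.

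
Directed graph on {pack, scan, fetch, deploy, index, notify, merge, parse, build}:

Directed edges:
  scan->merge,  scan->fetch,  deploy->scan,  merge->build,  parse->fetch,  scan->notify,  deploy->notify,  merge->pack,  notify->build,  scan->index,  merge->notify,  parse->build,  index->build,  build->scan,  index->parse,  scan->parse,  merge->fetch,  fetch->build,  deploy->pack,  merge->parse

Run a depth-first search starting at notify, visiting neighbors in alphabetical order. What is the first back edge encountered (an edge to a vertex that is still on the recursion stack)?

fetch->build

DFS from notify (visiting neighbors in alphabetical order); mark gray on enter, black on exit:
notify gray
  build gray
    scan gray
      fetch gray
        fetch→build: build is gray → back edge
First back edge: fetch → build.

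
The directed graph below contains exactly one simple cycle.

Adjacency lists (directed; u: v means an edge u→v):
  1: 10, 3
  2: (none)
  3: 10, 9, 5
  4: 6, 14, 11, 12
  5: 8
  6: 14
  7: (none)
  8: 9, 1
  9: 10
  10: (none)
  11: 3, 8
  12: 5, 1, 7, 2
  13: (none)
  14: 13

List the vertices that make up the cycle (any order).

1, 3, 5, 8

DFS with gray/black marking from 8:
8 gray
  9 gray
    10 gray
    10 black
  9 black
  1 gray
    1→10: 10 black — skip
    3 gray
      3→10: 10 black — skip
      3→9: 9 black — skip
      5 gray
        5→8: 8 is gray → back edge
Back edge closes the cycle 8 → 1 → 3 → 5 → 8; its vertices are {1, 3, 5, 8}.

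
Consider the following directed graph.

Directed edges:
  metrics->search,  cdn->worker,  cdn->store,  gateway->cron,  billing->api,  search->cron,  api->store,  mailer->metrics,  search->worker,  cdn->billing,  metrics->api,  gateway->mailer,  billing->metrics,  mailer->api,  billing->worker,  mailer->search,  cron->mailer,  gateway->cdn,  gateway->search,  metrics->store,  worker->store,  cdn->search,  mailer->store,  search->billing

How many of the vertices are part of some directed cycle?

A vertex is on a directed cycle iff it belongs to a strongly connected component of size ≥ 2 (or has a self-loop).
The vertices on cycles are {cron, mailer, search, billing, metrics} — 5 in total.

5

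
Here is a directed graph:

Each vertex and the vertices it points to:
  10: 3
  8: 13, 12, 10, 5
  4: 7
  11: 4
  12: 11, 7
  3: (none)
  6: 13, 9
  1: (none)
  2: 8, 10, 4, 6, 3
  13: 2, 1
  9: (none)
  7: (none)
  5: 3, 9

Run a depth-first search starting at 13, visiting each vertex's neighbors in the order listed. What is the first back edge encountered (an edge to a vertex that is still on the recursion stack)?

8->13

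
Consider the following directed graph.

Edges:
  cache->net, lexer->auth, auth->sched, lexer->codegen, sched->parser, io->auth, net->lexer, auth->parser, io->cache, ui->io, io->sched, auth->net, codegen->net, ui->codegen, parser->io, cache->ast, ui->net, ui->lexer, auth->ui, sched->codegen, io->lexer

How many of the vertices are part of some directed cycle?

A vertex is on a directed cycle iff it belongs to a strongly connected component of size ≥ 2 (or has a self-loop).
The vertices on cycles are {io, ui, net, auth, cache, lexer, sched, parser, codegen} — 9 in total.

9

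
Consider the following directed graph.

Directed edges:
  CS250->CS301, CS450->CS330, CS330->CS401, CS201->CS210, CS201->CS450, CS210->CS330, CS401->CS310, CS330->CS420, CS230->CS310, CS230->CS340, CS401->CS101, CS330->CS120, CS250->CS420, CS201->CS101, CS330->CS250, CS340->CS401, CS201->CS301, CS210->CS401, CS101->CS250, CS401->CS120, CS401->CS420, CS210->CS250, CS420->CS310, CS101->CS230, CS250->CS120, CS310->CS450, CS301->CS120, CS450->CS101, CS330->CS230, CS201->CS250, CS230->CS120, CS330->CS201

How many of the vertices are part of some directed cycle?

A vertex is on a directed cycle iff it belongs to a strongly connected component of size ≥ 2 (or has a self-loop).
The vertices on cycles are {CS101, CS201, CS210, CS230, CS250, CS310, CS330, CS340, CS401, CS420, CS450} — 11 in total.

11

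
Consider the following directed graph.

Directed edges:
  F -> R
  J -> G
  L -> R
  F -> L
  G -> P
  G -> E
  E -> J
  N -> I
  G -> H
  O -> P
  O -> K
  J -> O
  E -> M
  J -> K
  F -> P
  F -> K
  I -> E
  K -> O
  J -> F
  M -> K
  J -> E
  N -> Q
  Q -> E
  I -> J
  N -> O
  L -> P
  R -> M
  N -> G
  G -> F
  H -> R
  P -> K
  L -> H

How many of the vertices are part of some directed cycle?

6

A vertex is on a directed cycle iff it belongs to a strongly connected component of size ≥ 2 (or has a self-loop).
The vertices on cycles are {E, G, J, K, O, P} — 6 in total.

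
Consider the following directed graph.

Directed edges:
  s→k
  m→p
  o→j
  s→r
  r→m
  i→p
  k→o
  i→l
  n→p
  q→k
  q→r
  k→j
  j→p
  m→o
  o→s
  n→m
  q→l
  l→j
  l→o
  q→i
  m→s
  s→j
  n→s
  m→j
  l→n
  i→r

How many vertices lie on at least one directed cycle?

A vertex is on a directed cycle iff it belongs to a strongly connected component of size ≥ 2 (or has a self-loop).
The vertices on cycles are {k, m, o, r, s} — 5 in total.

5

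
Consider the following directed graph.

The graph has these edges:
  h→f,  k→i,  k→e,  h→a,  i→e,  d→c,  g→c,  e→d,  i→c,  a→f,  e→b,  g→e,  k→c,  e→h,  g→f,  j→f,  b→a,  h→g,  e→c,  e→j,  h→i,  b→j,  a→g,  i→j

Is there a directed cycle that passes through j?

No

j lies on a cycle iff there is a path from j back to itself.
Exploring from j, it never reaches itself; equivalently, its strongly connected component is a singleton.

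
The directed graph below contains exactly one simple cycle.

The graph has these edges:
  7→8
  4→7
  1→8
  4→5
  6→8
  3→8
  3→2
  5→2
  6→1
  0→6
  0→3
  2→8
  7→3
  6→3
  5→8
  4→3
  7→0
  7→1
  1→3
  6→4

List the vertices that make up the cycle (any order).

0, 4, 6, 7

DFS with gray/black marking from 0:
0 gray
  6 gray
    4 gray
      3 gray
        2 gray
          8 gray
          8 black
        2 black
        3→8: 8 black — skip
      3 black
      5 gray
        5→2: 2 black — skip
        5→8: 8 black — skip
      5 black
      7 gray
        7→8: 8 black — skip
        7→0: 0 is gray → back edge
Back edge closes the cycle 0 → 6 → 4 → 7 → 0; its vertices are {0, 4, 6, 7}.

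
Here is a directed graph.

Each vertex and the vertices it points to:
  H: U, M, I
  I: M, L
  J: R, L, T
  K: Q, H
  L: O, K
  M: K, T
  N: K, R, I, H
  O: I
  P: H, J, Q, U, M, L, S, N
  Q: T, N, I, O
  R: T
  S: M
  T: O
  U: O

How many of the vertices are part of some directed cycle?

11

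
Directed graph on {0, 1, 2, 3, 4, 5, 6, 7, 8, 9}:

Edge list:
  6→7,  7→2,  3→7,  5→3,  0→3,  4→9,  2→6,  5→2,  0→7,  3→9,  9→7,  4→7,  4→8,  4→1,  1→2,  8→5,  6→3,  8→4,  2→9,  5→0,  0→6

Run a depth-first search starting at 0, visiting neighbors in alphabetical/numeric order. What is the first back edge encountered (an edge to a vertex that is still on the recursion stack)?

DFS from 0 (visiting neighbors in alphabetical/numeric order); mark gray on enter, black on exit:
0 gray
  3 gray
    7 gray
      2 gray
        6 gray
          6→3: 3 is gray → back edge
First back edge: 6 → 3.

6→3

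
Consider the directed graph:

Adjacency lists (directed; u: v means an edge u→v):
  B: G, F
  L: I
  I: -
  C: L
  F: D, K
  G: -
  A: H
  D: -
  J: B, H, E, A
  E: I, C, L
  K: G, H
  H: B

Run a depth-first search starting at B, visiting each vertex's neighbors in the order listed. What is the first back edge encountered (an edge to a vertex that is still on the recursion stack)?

H→B

DFS from B (visiting each vertex's neighbors in the order listed); mark gray on enter, black on exit:
B gray
  G gray
  G black
  F gray
    D gray
    D black
    K gray
      K→G: G black — skip
      H gray
        H→B: B is gray → back edge
First back edge: H → B.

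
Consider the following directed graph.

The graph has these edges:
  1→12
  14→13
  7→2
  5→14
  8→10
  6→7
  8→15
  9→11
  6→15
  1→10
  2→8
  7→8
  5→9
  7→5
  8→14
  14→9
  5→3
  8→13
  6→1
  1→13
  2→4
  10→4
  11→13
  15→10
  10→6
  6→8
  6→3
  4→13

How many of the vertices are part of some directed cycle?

7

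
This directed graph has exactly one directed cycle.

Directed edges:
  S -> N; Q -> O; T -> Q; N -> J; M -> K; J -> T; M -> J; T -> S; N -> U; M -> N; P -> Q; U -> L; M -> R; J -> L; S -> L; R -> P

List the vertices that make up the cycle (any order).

DFS with gray/black marking from N:
N gray
  J gray
    L gray
    L black
    T gray
      S gray
        S→N: N is gray → back edge
Back edge closes the cycle N → J → T → S → N; its vertices are {J, N, S, T}.

J, N, S, T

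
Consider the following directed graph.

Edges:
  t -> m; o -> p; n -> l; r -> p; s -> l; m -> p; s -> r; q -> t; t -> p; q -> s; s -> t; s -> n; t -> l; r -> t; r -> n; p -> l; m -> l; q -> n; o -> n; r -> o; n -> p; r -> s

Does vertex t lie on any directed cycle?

t lies on a cycle iff there is a path from t back to itself.
Exploring from t, it never reaches itself; equivalently, its strongly connected component is a singleton.

No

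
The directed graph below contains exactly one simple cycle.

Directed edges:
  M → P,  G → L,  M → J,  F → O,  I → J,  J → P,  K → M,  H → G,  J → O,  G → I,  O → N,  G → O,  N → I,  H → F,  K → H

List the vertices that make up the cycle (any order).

I, J, N, O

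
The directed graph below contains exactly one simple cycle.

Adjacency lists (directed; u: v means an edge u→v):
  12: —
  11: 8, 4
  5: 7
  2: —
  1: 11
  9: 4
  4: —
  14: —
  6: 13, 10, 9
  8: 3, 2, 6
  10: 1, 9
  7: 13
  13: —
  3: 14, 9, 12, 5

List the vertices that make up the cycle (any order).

DFS with gray/black marking from 8:
8 gray
  3 gray
    14 gray
    14 black
    9 gray
      4 gray
      4 black
    9 black
    12 gray
    12 black
    5 gray
      7 gray
        13 gray
        13 black
      7 black
    5 black
  3 black
  2 gray
  2 black
  6 gray
    6→13: 13 black — skip
    10 gray
      1 gray
        11 gray
          11→8: 8 is gray → back edge
Back edge closes the cycle 8 → 6 → 10 → 1 → 11 → 8; its vertices are {1, 6, 8, 10, 11}.

1, 6, 8, 10, 11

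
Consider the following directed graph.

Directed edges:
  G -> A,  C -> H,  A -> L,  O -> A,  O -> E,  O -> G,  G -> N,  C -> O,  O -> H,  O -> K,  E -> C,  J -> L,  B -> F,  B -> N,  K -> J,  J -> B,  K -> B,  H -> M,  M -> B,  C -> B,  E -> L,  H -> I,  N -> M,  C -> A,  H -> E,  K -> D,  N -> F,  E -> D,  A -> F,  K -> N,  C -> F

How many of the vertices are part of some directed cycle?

A vertex is on a directed cycle iff it belongs to a strongly connected component of size ≥ 2 (or has a self-loop).
The vertices on cycles are {B, C, E, H, M, N, O} — 7 in total.

7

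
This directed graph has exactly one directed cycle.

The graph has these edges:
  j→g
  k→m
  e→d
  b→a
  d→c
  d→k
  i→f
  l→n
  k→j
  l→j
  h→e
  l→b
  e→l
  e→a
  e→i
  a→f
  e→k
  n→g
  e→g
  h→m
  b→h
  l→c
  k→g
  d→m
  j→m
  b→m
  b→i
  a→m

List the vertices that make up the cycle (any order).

b, e, h, l

DFS with gray/black marking from l:
l gray
  j gray
    m gray
    m black
    g gray
    g black
  j black
  c gray
  c black
  b gray
    h gray
      h→m: m black — skip
      e gray
        i gray
          f gray
          f black
        i black
        a gray
          a→m: m black — skip
          a→f: f black — skip
        a black
        e→l: l is gray → back edge
Back edge closes the cycle l → b → h → e → l; its vertices are {b, e, h, l}.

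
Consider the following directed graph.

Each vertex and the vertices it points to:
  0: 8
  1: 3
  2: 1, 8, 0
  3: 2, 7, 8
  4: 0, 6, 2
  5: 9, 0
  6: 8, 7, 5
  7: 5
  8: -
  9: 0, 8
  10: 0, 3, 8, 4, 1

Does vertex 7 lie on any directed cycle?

No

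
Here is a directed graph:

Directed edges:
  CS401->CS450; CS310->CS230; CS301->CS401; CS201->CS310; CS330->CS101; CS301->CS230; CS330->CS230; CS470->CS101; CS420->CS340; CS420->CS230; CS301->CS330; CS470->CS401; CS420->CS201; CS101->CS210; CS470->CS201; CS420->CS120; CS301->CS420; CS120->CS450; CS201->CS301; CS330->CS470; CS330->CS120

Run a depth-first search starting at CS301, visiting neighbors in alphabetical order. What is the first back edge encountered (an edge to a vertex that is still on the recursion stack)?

CS201->CS301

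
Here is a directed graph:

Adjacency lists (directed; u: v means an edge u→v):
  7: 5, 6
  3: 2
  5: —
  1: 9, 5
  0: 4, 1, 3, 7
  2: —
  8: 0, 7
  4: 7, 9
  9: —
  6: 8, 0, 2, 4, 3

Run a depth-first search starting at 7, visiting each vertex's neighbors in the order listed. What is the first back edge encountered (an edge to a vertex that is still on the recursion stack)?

4->7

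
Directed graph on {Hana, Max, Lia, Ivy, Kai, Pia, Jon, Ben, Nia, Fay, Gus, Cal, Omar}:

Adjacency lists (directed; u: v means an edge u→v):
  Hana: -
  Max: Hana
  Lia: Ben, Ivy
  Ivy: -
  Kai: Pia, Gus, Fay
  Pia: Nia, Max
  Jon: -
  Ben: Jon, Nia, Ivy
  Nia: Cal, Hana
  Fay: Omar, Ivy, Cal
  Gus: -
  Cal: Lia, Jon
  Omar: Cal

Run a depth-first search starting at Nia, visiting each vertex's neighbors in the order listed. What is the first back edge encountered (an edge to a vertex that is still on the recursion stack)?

DFS from Nia (visiting each vertex's neighbors in the order listed); mark gray on enter, black on exit:
Nia gray
  Cal gray
    Lia gray
      Ben gray
        Jon gray
        Jon black
        Ben→Nia: Nia is gray → back edge
First back edge: Ben → Nia.

Ben→Nia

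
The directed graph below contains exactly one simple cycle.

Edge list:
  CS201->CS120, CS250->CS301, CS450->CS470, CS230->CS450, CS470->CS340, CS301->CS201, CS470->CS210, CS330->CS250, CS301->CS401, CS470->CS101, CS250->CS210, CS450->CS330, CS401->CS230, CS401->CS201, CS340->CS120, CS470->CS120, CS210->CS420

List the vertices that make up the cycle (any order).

CS230, CS250, CS301, CS330, CS401, CS450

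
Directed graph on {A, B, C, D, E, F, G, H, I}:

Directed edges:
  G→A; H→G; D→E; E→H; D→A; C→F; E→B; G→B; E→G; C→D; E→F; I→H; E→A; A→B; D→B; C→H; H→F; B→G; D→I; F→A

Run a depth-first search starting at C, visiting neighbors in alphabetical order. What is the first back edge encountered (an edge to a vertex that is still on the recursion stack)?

G→A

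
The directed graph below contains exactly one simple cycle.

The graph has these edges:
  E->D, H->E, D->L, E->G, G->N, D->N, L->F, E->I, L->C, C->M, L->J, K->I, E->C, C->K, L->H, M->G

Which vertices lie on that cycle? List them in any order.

DFS with gray/black marking from E:
E gray
  G gray
    N gray
    N black
  G black
  C gray
    K gray
      I gray
      I black
    K black
    M gray
      M→G: G black — skip
    M black
  C black
  E→I: I black — skip
  D gray
    L gray
      H gray
        H→E: E is gray → back edge
Back edge closes the cycle E → D → L → H → E; its vertices are {D, E, H, L}.

D, E, H, L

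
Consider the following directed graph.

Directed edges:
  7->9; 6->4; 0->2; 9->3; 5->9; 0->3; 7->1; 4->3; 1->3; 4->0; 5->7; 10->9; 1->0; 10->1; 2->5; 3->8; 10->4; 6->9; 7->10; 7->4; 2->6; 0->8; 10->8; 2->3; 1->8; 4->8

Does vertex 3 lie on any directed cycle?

3 lies on a cycle iff there is a path from 3 back to itself.
Exploring from 3, it never reaches itself; equivalently, its strongly connected component is a singleton.

No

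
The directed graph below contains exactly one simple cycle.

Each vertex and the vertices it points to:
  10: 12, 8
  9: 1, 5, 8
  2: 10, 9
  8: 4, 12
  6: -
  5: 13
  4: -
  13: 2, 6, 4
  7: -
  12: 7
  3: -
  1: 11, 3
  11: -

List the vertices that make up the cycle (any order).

DFS with gray/black marking from 9:
9 gray
  1 gray
    11 gray
    11 black
    3 gray
    3 black
  1 black
  5 gray
    13 gray
      2 gray
        10 gray
          12 gray
            7 gray
            7 black
          12 black
          8 gray
            4 gray
            4 black
            8→12: 12 black — skip
          8 black
        10 black
        2→9: 9 is gray → back edge
Back edge closes the cycle 9 → 5 → 13 → 2 → 9; its vertices are {2, 5, 9, 13}.

2, 5, 9, 13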